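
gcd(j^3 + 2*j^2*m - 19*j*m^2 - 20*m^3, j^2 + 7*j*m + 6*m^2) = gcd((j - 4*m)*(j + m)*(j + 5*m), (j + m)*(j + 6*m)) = j + m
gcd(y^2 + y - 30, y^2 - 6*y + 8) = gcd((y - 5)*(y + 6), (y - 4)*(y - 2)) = 1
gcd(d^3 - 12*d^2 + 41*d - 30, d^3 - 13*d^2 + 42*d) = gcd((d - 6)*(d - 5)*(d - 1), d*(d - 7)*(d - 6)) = d - 6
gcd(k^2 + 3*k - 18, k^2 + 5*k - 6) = k + 6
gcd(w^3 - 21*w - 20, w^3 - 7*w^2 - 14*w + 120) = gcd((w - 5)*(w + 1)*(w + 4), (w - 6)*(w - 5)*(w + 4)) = w^2 - w - 20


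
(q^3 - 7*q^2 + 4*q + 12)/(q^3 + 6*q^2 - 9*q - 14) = (q - 6)/(q + 7)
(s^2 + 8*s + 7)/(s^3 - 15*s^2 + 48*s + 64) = (s + 7)/(s^2 - 16*s + 64)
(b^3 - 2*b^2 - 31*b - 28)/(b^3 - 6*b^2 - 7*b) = (b + 4)/b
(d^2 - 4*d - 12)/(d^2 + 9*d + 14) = (d - 6)/(d + 7)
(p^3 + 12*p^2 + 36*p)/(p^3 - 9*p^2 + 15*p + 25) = p*(p^2 + 12*p + 36)/(p^3 - 9*p^2 + 15*p + 25)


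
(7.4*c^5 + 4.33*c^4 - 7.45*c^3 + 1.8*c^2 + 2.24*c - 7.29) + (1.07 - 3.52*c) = 7.4*c^5 + 4.33*c^4 - 7.45*c^3 + 1.8*c^2 - 1.28*c - 6.22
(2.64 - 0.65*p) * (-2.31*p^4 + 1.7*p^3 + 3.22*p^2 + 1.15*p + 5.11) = 1.5015*p^5 - 7.2034*p^4 + 2.395*p^3 + 7.7533*p^2 - 0.2855*p + 13.4904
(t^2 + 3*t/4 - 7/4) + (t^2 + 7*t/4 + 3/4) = 2*t^2 + 5*t/2 - 1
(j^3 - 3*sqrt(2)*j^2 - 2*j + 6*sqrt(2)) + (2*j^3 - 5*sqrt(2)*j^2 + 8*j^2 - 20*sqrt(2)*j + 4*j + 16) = 3*j^3 - 8*sqrt(2)*j^2 + 8*j^2 - 20*sqrt(2)*j + 2*j + 6*sqrt(2) + 16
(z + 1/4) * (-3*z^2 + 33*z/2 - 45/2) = -3*z^3 + 63*z^2/4 - 147*z/8 - 45/8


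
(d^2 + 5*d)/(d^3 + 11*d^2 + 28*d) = (d + 5)/(d^2 + 11*d + 28)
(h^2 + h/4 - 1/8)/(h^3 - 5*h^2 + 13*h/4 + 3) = (4*h - 1)/(2*(2*h^2 - 11*h + 12))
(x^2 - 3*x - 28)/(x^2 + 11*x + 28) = (x - 7)/(x + 7)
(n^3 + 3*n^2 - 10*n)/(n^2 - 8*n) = (n^2 + 3*n - 10)/(n - 8)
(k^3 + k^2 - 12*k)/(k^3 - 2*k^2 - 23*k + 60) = k*(k + 4)/(k^2 + k - 20)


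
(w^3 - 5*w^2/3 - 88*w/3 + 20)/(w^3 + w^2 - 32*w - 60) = (w - 2/3)/(w + 2)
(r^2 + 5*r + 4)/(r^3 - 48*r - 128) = (r + 1)/(r^2 - 4*r - 32)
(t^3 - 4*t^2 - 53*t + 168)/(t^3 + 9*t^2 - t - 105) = (t - 8)/(t + 5)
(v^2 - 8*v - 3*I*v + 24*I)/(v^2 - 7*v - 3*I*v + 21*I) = (v - 8)/(v - 7)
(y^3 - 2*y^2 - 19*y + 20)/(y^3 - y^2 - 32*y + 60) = (y^2 + 3*y - 4)/(y^2 + 4*y - 12)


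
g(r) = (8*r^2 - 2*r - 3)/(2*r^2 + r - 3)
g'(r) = (-4*r - 1)*(8*r^2 - 2*r - 3)/(2*r^2 + r - 3)^2 + (16*r - 2)/(2*r^2 + r - 3)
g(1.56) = 3.89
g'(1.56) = -1.53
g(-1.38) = -26.25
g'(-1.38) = 249.89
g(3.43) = 3.52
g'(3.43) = 0.05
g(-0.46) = 0.13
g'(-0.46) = 3.05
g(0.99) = -57.45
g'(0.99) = -5999.42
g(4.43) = 3.57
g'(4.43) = 0.05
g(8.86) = 3.73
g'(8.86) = 0.02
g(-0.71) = -0.91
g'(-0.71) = 5.56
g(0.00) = 1.00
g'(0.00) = 1.00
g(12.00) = 3.79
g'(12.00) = 0.01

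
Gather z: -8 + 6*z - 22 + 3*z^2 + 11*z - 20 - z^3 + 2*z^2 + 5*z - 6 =-z^3 + 5*z^2 + 22*z - 56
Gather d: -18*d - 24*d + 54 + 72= 126 - 42*d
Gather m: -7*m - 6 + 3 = -7*m - 3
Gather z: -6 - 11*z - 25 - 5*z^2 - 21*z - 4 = -5*z^2 - 32*z - 35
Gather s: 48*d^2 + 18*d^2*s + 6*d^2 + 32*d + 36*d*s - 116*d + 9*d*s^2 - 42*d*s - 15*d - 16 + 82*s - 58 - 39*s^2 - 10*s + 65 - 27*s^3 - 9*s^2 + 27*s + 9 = 54*d^2 - 99*d - 27*s^3 + s^2*(9*d - 48) + s*(18*d^2 - 6*d + 99)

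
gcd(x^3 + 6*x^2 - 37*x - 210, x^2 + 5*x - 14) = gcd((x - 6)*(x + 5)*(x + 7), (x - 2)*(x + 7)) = x + 7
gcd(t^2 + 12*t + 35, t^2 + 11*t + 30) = t + 5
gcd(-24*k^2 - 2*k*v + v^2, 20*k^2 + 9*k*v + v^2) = 4*k + v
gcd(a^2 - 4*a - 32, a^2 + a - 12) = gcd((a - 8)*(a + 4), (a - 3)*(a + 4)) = a + 4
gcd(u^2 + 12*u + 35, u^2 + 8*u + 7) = u + 7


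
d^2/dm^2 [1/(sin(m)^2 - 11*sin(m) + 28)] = (-4*sin(m)^4 + 33*sin(m)^3 - 3*sin(m)^2 - 374*sin(m) + 186)/(sin(m)^2 - 11*sin(m) + 28)^3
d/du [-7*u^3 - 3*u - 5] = -21*u^2 - 3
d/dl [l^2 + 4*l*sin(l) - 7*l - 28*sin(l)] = 4*l*cos(l) + 2*l + 4*sin(l) - 28*cos(l) - 7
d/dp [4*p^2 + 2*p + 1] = 8*p + 2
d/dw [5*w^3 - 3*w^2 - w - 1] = 15*w^2 - 6*w - 1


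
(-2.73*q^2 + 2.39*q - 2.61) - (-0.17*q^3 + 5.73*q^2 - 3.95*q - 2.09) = 0.17*q^3 - 8.46*q^2 + 6.34*q - 0.52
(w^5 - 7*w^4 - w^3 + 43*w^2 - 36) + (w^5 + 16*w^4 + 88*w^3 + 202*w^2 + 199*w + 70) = 2*w^5 + 9*w^4 + 87*w^3 + 245*w^2 + 199*w + 34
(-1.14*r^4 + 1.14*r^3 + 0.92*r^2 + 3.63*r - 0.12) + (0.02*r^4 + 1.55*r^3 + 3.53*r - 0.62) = -1.12*r^4 + 2.69*r^3 + 0.92*r^2 + 7.16*r - 0.74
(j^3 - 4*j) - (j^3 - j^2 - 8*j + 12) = j^2 + 4*j - 12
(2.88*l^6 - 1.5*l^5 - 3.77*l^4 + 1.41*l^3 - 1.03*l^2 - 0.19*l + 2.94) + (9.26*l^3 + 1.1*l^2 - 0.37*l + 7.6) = 2.88*l^6 - 1.5*l^5 - 3.77*l^4 + 10.67*l^3 + 0.0700000000000001*l^2 - 0.56*l + 10.54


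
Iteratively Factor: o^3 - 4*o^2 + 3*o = (o)*(o^2 - 4*o + 3) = o*(o - 3)*(o - 1)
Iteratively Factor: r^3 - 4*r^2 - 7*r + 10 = (r + 2)*(r^2 - 6*r + 5) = (r - 1)*(r + 2)*(r - 5)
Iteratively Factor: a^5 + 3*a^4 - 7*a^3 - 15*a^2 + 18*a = (a + 3)*(a^4 - 7*a^2 + 6*a) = (a - 2)*(a + 3)*(a^3 + 2*a^2 - 3*a) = (a - 2)*(a - 1)*(a + 3)*(a^2 + 3*a) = (a - 2)*(a - 1)*(a + 3)^2*(a)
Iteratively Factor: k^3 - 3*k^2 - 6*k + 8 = (k - 4)*(k^2 + k - 2) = (k - 4)*(k - 1)*(k + 2)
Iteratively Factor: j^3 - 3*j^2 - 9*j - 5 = (j + 1)*(j^2 - 4*j - 5) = (j + 1)^2*(j - 5)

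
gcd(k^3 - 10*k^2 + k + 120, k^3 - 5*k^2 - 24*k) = k^2 - 5*k - 24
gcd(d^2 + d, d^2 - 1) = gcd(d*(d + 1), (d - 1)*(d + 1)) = d + 1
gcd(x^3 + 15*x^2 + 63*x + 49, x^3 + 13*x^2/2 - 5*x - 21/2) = x^2 + 8*x + 7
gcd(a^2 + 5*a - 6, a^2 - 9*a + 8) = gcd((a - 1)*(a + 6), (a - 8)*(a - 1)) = a - 1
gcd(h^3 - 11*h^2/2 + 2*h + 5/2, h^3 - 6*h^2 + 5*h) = h^2 - 6*h + 5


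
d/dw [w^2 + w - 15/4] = 2*w + 1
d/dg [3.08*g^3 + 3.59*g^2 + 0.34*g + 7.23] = 9.24*g^2 + 7.18*g + 0.34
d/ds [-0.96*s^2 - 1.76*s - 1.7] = -1.92*s - 1.76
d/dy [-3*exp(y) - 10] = -3*exp(y)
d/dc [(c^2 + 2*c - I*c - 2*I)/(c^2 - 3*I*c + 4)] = 2*(-c^2*(1 + I) + 2*c*(2 + I) + 7 - 2*I)/(c^4 - 6*I*c^3 - c^2 - 24*I*c + 16)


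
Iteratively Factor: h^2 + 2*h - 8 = (h + 4)*(h - 2)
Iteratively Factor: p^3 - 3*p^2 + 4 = (p - 2)*(p^2 - p - 2) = (p - 2)^2*(p + 1)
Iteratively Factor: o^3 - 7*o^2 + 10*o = (o - 2)*(o^2 - 5*o) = o*(o - 2)*(o - 5)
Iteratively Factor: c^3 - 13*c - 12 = (c + 1)*(c^2 - c - 12) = (c - 4)*(c + 1)*(c + 3)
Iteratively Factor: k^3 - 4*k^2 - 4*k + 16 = (k + 2)*(k^2 - 6*k + 8) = (k - 4)*(k + 2)*(k - 2)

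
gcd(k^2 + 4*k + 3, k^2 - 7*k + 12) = 1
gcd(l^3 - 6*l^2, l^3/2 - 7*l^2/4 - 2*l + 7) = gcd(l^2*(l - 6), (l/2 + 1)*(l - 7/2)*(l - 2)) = 1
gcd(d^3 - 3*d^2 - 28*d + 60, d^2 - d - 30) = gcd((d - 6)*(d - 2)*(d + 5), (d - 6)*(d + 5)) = d^2 - d - 30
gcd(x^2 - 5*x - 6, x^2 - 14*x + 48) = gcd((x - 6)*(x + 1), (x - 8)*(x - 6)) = x - 6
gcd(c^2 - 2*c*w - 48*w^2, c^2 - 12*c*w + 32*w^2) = -c + 8*w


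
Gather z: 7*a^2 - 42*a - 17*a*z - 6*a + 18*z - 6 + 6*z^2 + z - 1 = 7*a^2 - 48*a + 6*z^2 + z*(19 - 17*a) - 7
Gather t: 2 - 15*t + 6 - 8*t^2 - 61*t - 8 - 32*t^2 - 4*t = -40*t^2 - 80*t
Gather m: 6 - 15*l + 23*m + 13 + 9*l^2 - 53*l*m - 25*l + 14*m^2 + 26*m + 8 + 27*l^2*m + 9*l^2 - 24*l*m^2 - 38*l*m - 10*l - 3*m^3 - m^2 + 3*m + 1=18*l^2 - 50*l - 3*m^3 + m^2*(13 - 24*l) + m*(27*l^2 - 91*l + 52) + 28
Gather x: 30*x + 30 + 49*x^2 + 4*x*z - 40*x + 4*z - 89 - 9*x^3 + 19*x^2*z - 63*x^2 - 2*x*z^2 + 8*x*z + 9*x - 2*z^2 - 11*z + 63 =-9*x^3 + x^2*(19*z - 14) + x*(-2*z^2 + 12*z - 1) - 2*z^2 - 7*z + 4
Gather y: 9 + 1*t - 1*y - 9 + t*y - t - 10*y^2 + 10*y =-10*y^2 + y*(t + 9)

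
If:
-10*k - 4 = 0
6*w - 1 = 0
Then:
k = -2/5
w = 1/6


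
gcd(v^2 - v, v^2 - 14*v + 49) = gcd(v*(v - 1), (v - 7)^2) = 1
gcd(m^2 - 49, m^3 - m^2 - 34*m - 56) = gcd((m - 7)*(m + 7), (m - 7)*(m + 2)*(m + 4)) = m - 7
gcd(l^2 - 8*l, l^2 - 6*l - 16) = l - 8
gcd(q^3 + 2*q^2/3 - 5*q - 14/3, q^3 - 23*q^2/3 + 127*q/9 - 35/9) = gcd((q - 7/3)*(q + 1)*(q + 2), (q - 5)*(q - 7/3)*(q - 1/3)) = q - 7/3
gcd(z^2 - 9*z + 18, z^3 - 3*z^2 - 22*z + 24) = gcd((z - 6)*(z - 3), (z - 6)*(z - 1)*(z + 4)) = z - 6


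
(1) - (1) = 0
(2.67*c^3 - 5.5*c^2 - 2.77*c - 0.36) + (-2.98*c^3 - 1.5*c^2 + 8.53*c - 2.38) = -0.31*c^3 - 7.0*c^2 + 5.76*c - 2.74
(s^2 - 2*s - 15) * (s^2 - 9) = s^4 - 2*s^3 - 24*s^2 + 18*s + 135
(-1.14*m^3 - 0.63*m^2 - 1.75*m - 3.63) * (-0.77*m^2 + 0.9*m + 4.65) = 0.8778*m^5 - 0.5409*m^4 - 4.5205*m^3 - 1.7094*m^2 - 11.4045*m - 16.8795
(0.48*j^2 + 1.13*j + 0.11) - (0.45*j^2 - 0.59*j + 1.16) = 0.03*j^2 + 1.72*j - 1.05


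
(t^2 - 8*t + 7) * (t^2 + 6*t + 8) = t^4 - 2*t^3 - 33*t^2 - 22*t + 56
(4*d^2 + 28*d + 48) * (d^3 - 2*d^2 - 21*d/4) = 4*d^5 + 20*d^4 - 29*d^3 - 243*d^2 - 252*d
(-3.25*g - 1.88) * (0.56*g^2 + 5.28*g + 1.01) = -1.82*g^3 - 18.2128*g^2 - 13.2089*g - 1.8988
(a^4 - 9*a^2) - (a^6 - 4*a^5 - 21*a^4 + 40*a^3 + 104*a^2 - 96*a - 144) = -a^6 + 4*a^5 + 22*a^4 - 40*a^3 - 113*a^2 + 96*a + 144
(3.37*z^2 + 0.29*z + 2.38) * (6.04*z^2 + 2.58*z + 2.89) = 20.3548*z^4 + 10.4462*z^3 + 24.8627*z^2 + 6.9785*z + 6.8782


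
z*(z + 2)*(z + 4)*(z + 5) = z^4 + 11*z^3 + 38*z^2 + 40*z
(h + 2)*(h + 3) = h^2 + 5*h + 6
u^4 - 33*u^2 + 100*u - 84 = (u - 3)*(u - 2)^2*(u + 7)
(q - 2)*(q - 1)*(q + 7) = q^3 + 4*q^2 - 19*q + 14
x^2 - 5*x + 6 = (x - 3)*(x - 2)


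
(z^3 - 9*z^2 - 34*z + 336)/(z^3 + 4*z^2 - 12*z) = (z^2 - 15*z + 56)/(z*(z - 2))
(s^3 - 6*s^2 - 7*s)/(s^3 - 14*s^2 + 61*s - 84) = s*(s + 1)/(s^2 - 7*s + 12)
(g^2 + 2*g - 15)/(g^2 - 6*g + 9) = (g + 5)/(g - 3)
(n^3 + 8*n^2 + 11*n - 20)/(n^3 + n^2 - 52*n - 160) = (n - 1)/(n - 8)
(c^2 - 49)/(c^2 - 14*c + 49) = (c + 7)/(c - 7)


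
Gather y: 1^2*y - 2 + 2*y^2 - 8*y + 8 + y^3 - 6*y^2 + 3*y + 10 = y^3 - 4*y^2 - 4*y + 16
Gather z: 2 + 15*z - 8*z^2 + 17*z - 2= -8*z^2 + 32*z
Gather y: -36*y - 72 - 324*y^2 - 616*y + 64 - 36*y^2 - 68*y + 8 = -360*y^2 - 720*y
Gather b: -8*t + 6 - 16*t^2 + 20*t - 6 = -16*t^2 + 12*t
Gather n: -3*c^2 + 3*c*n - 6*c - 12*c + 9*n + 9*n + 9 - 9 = -3*c^2 - 18*c + n*(3*c + 18)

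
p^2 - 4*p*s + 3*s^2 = (p - 3*s)*(p - s)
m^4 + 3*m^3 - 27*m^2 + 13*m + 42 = (m - 3)*(m - 2)*(m + 1)*(m + 7)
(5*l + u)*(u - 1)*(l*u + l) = 5*l^2*u^2 - 5*l^2 + l*u^3 - l*u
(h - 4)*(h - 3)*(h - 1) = h^3 - 8*h^2 + 19*h - 12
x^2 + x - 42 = (x - 6)*(x + 7)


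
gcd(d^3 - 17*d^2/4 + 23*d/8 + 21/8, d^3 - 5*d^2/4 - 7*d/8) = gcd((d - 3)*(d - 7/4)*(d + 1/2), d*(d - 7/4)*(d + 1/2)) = d^2 - 5*d/4 - 7/8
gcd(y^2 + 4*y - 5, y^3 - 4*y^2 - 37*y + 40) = y^2 + 4*y - 5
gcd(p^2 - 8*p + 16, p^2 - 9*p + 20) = p - 4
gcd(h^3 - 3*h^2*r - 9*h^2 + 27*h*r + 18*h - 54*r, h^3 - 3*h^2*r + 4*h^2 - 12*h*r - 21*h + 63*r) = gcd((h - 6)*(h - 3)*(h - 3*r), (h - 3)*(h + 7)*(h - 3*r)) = -h^2 + 3*h*r + 3*h - 9*r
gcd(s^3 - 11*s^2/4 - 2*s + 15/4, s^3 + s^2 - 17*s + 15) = s^2 - 4*s + 3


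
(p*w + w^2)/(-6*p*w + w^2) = (-p - w)/(6*p - w)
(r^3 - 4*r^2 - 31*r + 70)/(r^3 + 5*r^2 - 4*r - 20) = (r - 7)/(r + 2)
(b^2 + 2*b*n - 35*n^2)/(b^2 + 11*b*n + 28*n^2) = (b - 5*n)/(b + 4*n)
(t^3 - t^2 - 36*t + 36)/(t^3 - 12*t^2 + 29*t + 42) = (t^2 + 5*t - 6)/(t^2 - 6*t - 7)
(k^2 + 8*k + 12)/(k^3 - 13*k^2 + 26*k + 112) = (k + 6)/(k^2 - 15*k + 56)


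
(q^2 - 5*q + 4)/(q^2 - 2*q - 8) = (q - 1)/(q + 2)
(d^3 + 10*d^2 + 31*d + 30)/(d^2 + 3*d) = d + 7 + 10/d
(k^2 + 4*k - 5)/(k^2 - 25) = (k - 1)/(k - 5)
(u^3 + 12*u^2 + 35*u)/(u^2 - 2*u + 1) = u*(u^2 + 12*u + 35)/(u^2 - 2*u + 1)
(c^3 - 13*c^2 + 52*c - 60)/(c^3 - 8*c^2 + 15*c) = (c^2 - 8*c + 12)/(c*(c - 3))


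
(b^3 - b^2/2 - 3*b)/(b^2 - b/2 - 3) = b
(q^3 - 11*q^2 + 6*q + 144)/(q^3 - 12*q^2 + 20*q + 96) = (q + 3)/(q + 2)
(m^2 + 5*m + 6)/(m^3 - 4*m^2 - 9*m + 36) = (m + 2)/(m^2 - 7*m + 12)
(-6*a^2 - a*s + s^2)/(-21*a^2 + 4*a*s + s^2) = (2*a + s)/(7*a + s)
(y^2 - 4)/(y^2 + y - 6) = (y + 2)/(y + 3)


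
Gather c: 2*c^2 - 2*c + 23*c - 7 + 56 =2*c^2 + 21*c + 49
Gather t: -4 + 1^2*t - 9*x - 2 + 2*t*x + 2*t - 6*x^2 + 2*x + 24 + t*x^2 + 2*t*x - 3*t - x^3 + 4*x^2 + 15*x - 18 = t*(x^2 + 4*x) - x^3 - 2*x^2 + 8*x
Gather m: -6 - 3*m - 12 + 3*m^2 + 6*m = 3*m^2 + 3*m - 18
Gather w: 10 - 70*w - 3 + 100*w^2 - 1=100*w^2 - 70*w + 6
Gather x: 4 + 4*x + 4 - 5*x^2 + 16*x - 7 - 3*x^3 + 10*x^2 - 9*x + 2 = -3*x^3 + 5*x^2 + 11*x + 3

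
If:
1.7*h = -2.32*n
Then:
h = -1.36470588235294*n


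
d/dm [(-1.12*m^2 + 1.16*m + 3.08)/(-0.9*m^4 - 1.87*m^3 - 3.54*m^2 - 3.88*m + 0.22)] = (-2.016*m^5 + 1.0376*m^4 + 15.4264*m^3 + 25.7308*m^2 + 21.3136*m + 12.2056)/(0.81*m^8 + 3.366*m^7 + 9.8689*m^6 + 20.2236*m^5 + 26.6468*m^4 + 26.6476*m^3 + 13.4968*m^2 - 1.7072*m + 0.0484)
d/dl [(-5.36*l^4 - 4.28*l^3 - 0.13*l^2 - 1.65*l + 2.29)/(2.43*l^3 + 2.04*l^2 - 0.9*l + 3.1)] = (-13.0248*l^6 - 21.8688*l^5 + 6.0567*l^4 - 50.741*l^3 - 53.0151*l^2 - 10.1492*l - 3.054)/(5.9049*l^6 + 9.9144*l^5 - 0.212400000000001*l^4 + 11.394*l^3 + 13.458*l^2 - 5.58*l + 9.61)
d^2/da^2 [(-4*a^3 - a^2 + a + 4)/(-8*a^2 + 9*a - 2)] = 4*(134*a^3 - 516*a^2 + 480*a - 137)/(512*a^6 - 1728*a^5 + 2328*a^4 - 1593*a^3 + 582*a^2 - 108*a + 8)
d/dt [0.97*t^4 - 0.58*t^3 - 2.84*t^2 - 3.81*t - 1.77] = 3.88*t^3 - 1.74*t^2 - 5.68*t - 3.81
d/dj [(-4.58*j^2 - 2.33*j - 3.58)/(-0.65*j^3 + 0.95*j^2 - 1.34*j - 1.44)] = (-2.977*j^4 - 3.029*j^3 + 1.3697*j^2 + 19.9924*j - 1.442)/(0.4225*j^6 - 1.235*j^5 + 2.6445*j^4 - 0.674*j^3 - 0.940399999999999*j^2 + 3.8592*j + 2.0736)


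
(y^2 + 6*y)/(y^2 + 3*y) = (y + 6)/(y + 3)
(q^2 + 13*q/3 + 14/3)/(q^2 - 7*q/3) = (3*q^2 + 13*q + 14)/(q*(3*q - 7))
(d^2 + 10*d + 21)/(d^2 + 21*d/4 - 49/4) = 4*(d + 3)/(4*d - 7)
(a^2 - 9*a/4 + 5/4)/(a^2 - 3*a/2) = (4*a^2 - 9*a + 5)/(2*a*(2*a - 3))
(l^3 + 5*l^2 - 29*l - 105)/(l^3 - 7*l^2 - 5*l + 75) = (l + 7)/(l - 5)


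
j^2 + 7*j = j*(j + 7)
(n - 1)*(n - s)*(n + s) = n^3 - n^2 - n*s^2 + s^2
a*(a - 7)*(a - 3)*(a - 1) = a^4 - 11*a^3 + 31*a^2 - 21*a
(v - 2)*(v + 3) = v^2 + v - 6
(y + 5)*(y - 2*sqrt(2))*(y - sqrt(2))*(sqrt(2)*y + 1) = sqrt(2)*y^4 - 5*y^3 + 5*sqrt(2)*y^3 - 25*y^2 + sqrt(2)*y^2 + 4*y + 5*sqrt(2)*y + 20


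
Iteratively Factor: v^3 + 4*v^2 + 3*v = (v + 1)*(v^2 + 3*v) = (v + 1)*(v + 3)*(v)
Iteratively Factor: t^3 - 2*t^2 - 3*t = (t + 1)*(t^2 - 3*t) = t*(t + 1)*(t - 3)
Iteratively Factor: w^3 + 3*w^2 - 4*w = (w)*(w^2 + 3*w - 4) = w*(w + 4)*(w - 1)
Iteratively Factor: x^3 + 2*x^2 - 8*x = (x + 4)*(x^2 - 2*x) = x*(x + 4)*(x - 2)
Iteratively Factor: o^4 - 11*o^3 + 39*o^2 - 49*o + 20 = (o - 1)*(o^3 - 10*o^2 + 29*o - 20) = (o - 1)^2*(o^2 - 9*o + 20) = (o - 5)*(o - 1)^2*(o - 4)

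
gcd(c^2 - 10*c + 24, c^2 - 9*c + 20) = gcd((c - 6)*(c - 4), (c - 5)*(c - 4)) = c - 4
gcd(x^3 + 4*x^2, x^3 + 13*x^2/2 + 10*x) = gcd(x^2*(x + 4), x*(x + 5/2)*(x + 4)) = x^2 + 4*x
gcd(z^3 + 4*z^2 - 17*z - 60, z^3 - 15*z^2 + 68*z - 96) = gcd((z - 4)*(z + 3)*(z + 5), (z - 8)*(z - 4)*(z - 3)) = z - 4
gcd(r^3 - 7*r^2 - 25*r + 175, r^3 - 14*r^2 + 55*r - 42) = r - 7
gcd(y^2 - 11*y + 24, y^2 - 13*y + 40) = y - 8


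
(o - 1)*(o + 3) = o^2 + 2*o - 3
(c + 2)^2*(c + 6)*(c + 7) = c^4 + 17*c^3 + 98*c^2 + 220*c + 168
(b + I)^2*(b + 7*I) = b^3 + 9*I*b^2 - 15*b - 7*I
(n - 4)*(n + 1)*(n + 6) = n^3 + 3*n^2 - 22*n - 24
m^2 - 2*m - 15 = (m - 5)*(m + 3)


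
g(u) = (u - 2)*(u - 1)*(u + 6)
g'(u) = (u - 2)*(u - 1) + (u - 2)*(u + 6) + (u - 1)*(u + 6) = 3*u^2 + 6*u - 16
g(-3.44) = 61.83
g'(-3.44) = -1.14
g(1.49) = -1.87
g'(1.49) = -0.40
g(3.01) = 18.29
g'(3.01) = 29.24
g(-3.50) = 61.88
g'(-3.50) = -0.25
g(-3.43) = 61.82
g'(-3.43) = -1.29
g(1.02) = -0.14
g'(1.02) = -6.76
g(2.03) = 0.25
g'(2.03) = 8.54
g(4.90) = 123.28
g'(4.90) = 85.43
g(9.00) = 840.00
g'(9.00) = 281.00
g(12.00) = 1980.00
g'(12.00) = 488.00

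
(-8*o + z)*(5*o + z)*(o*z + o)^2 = -40*o^4*z^2 - 80*o^4*z - 40*o^4 - 3*o^3*z^3 - 6*o^3*z^2 - 3*o^3*z + o^2*z^4 + 2*o^2*z^3 + o^2*z^2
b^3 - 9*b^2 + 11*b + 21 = (b - 7)*(b - 3)*(b + 1)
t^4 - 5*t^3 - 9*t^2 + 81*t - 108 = (t - 3)^3*(t + 4)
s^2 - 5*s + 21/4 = (s - 7/2)*(s - 3/2)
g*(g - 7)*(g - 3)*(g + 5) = g^4 - 5*g^3 - 29*g^2 + 105*g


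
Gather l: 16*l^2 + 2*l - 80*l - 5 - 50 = 16*l^2 - 78*l - 55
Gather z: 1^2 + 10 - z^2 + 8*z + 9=-z^2 + 8*z + 20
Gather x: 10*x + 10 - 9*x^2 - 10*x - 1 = 9 - 9*x^2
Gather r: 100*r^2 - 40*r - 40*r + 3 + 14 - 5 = 100*r^2 - 80*r + 12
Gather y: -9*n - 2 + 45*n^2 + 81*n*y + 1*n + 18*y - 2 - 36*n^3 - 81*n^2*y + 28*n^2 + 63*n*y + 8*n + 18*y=-36*n^3 + 73*n^2 + y*(-81*n^2 + 144*n + 36) - 4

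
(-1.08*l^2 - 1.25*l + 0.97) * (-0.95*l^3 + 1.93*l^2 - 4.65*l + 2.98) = 1.026*l^5 - 0.8969*l^4 + 1.688*l^3 + 4.4662*l^2 - 8.2355*l + 2.8906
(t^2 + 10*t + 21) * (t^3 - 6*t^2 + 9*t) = t^5 + 4*t^4 - 30*t^3 - 36*t^2 + 189*t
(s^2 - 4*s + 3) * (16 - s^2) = -s^4 + 4*s^3 + 13*s^2 - 64*s + 48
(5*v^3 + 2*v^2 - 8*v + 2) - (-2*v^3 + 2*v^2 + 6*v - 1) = 7*v^3 - 14*v + 3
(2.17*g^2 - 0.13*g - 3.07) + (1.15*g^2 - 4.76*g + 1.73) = 3.32*g^2 - 4.89*g - 1.34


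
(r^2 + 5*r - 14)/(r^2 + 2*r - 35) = (r - 2)/(r - 5)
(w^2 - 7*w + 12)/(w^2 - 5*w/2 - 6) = 2*(w - 3)/(2*w + 3)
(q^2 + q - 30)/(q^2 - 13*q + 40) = (q + 6)/(q - 8)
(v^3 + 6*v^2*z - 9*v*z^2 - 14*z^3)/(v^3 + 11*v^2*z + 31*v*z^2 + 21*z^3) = (v - 2*z)/(v + 3*z)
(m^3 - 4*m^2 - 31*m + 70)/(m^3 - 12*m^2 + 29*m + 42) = (m^2 + 3*m - 10)/(m^2 - 5*m - 6)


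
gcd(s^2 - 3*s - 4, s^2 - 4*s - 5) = s + 1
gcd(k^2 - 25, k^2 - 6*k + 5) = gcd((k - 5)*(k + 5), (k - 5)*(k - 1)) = k - 5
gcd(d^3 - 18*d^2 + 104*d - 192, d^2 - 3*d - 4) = d - 4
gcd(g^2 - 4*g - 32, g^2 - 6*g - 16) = g - 8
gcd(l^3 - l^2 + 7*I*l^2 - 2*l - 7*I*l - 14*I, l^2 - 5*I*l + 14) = 1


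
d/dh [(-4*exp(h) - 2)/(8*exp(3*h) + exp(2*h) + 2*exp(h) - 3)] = 4*((2*exp(h) + 1)*(12*exp(2*h) + exp(h) + 1) - 8*exp(3*h) - exp(2*h) - 2*exp(h) + 3)*exp(h)/(8*exp(3*h) + exp(2*h) + 2*exp(h) - 3)^2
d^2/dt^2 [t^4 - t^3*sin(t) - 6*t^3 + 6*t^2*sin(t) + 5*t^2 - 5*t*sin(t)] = t^3*sin(t) - 6*sqrt(2)*t^2*sin(t + pi/4) + 12*t^2 - t*sin(t) + 24*t*cos(t) - 36*t + 12*sin(t) - 10*cos(t) + 10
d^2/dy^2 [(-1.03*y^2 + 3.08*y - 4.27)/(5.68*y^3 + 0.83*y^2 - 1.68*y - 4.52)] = (-66.460544*y^6 + 596.209152*y^5 - 1624.975296*y^4 - 632.148776*y^3 + 1152.538038*y^2 - 552.703536*y - 145.00516)/(183.250432*y^9 + 80.333376*y^8 - 150.86364*y^7 - 484.427509*y^6 - 83.232888*y^5 + 256.47618*y^4 + 381.208512*y^3 + 12.599952*y^2 - 102.969216*y - 92.345408)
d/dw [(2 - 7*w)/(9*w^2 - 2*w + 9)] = (63*w^2 - 36*w - 59)/(81*w^4 - 36*w^3 + 166*w^2 - 36*w + 81)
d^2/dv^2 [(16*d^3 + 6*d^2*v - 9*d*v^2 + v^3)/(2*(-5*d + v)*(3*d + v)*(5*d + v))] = d*(-48275*d^6 + 20925*d^5*v + 1482*d^4*v^2 - 3962*d^3*v^3 - 75*d^2*v^4 + 93*d*v^5 - 12*v^6)/(-421875*d^9 - 421875*d^8*v - 90000*d^7*v^2 + 35000*d^6*v^3 + 14850*d^5*v^4 - 150*d^4*v^5 - 648*d^3*v^6 - 48*d^2*v^7 + 9*d*v^8 + v^9)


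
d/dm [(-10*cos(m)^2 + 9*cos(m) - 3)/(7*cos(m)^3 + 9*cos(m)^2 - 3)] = 16*(-70*cos(m)^4 + 126*cos(m)^3 + 18*cos(m)^2 - 114*cos(m) + 27)*sin(m)/(21*cos(m) + 18*cos(2*m) + 7*cos(3*m) + 6)^2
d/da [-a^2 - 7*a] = -2*a - 7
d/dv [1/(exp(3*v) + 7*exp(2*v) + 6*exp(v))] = (-3*exp(2*v) - 14*exp(v) - 6)*exp(-v)/(exp(2*v) + 7*exp(v) + 6)^2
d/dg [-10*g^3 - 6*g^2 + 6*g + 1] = -30*g^2 - 12*g + 6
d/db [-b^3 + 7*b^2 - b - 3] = -3*b^2 + 14*b - 1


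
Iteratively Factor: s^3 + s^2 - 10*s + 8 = (s + 4)*(s^2 - 3*s + 2) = (s - 2)*(s + 4)*(s - 1)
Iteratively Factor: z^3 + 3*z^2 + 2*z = (z + 2)*(z^2 + z) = (z + 1)*(z + 2)*(z)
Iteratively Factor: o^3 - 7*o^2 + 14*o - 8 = (o - 4)*(o^2 - 3*o + 2) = (o - 4)*(o - 2)*(o - 1)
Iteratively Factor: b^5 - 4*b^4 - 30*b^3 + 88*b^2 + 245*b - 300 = (b - 5)*(b^4 + b^3 - 25*b^2 - 37*b + 60) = (b - 5)*(b - 1)*(b^3 + 2*b^2 - 23*b - 60) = (b - 5)^2*(b - 1)*(b^2 + 7*b + 12) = (b - 5)^2*(b - 1)*(b + 4)*(b + 3)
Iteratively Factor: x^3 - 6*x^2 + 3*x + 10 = (x - 2)*(x^2 - 4*x - 5) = (x - 2)*(x + 1)*(x - 5)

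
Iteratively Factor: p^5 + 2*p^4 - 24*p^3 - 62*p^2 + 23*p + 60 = (p + 3)*(p^4 - p^3 - 21*p^2 + p + 20) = (p + 3)*(p + 4)*(p^3 - 5*p^2 - p + 5) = (p - 5)*(p + 3)*(p + 4)*(p^2 - 1) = (p - 5)*(p + 1)*(p + 3)*(p + 4)*(p - 1)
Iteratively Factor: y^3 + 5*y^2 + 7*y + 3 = (y + 3)*(y^2 + 2*y + 1) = (y + 1)*(y + 3)*(y + 1)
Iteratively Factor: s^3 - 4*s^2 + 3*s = (s)*(s^2 - 4*s + 3) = s*(s - 1)*(s - 3)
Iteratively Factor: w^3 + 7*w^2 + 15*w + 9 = (w + 3)*(w^2 + 4*w + 3) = (w + 3)^2*(w + 1)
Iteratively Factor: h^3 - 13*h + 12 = (h - 1)*(h^2 + h - 12) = (h - 3)*(h - 1)*(h + 4)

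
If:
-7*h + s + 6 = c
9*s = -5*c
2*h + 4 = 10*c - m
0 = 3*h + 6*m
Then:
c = 111/217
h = 484/651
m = -242/651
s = -185/651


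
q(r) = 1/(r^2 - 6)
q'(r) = -2*r/(r^2 - 6)^2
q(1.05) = -0.20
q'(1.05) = -0.09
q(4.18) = 0.09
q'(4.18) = -0.06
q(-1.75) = -0.34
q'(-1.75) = 0.41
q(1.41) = -0.25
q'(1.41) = -0.18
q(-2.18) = -0.80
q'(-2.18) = 2.80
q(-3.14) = 0.26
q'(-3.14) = 0.42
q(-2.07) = -0.58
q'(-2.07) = 1.41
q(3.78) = 0.12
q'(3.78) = -0.11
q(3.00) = 0.33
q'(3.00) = -0.67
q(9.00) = 0.01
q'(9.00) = 0.00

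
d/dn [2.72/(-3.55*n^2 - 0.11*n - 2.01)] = (19.312*n + 0.2992)/(3.55*n^2 + 0.11*n + 2.01)^2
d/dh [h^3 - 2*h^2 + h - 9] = 3*h^2 - 4*h + 1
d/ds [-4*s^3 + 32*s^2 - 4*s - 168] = -12*s^2 + 64*s - 4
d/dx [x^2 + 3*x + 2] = 2*x + 3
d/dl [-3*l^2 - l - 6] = -6*l - 1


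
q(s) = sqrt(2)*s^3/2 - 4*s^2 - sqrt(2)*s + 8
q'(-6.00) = 122.95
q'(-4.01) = 64.78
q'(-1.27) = 12.17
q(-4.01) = -96.24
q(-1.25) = 2.14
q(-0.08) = 8.09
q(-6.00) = -280.25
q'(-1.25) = 11.90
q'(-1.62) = 17.11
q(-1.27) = 1.90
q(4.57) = -14.51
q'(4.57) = 6.33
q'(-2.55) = 32.78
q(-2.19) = -15.51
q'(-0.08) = -0.76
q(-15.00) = -3257.27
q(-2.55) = -26.13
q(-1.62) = -3.21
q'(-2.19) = 26.28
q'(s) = 3*sqrt(2)*s^2/2 - 8*s - sqrt(2)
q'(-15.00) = 595.88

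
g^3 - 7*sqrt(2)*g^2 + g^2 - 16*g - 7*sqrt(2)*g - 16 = (g + 1)*(g - 8*sqrt(2))*(g + sqrt(2))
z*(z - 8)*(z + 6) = z^3 - 2*z^2 - 48*z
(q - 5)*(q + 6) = q^2 + q - 30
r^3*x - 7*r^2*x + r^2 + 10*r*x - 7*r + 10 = (r - 5)*(r - 2)*(r*x + 1)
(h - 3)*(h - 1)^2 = h^3 - 5*h^2 + 7*h - 3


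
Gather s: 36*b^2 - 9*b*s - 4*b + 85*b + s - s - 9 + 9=36*b^2 - 9*b*s + 81*b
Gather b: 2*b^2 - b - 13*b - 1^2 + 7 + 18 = 2*b^2 - 14*b + 24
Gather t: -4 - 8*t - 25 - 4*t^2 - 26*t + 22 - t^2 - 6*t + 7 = -5*t^2 - 40*t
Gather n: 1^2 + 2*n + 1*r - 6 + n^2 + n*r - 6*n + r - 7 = n^2 + n*(r - 4) + 2*r - 12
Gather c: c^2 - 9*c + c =c^2 - 8*c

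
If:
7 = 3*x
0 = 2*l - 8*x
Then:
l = 28/3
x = 7/3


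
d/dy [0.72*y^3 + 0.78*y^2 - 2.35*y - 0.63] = 2.16*y^2 + 1.56*y - 2.35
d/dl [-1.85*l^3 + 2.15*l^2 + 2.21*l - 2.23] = -5.55*l^2 + 4.3*l + 2.21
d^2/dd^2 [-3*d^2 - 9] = -6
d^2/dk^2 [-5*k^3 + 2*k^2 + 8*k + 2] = 4 - 30*k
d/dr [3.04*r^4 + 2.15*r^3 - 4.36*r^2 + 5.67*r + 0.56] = 12.16*r^3 + 6.45*r^2 - 8.72*r + 5.67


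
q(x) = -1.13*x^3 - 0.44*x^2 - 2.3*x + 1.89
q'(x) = -3.39*x^2 - 0.88*x - 2.3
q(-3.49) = 52.59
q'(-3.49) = -40.52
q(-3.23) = 42.81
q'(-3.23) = -34.83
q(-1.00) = 4.88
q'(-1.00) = -4.81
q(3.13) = -44.27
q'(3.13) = -38.27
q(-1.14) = 5.61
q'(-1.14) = -5.70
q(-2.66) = 26.16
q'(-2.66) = -23.95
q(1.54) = -6.82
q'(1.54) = -11.69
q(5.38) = -199.18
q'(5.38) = -105.16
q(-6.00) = 243.93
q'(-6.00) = -119.06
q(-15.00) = 3751.14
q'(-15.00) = -751.85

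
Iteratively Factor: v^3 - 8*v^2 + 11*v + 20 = (v - 5)*(v^2 - 3*v - 4) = (v - 5)*(v + 1)*(v - 4)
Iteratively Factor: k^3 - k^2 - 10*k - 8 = (k + 1)*(k^2 - 2*k - 8) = (k + 1)*(k + 2)*(k - 4)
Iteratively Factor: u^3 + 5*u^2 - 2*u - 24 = (u + 3)*(u^2 + 2*u - 8) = (u - 2)*(u + 3)*(u + 4)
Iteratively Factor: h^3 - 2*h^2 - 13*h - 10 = (h + 2)*(h^2 - 4*h - 5) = (h + 1)*(h + 2)*(h - 5)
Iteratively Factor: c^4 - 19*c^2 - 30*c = (c - 5)*(c^3 + 5*c^2 + 6*c) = (c - 5)*(c + 2)*(c^2 + 3*c) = (c - 5)*(c + 2)*(c + 3)*(c)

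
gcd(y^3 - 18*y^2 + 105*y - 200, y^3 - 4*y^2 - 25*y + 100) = y - 5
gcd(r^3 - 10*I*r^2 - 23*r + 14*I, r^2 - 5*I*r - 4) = r - I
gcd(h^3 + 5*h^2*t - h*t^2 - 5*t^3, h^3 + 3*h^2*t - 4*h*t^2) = -h + t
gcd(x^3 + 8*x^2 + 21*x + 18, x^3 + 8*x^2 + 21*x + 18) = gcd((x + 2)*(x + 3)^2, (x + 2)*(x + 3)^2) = x^3 + 8*x^2 + 21*x + 18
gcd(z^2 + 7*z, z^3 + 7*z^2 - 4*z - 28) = z + 7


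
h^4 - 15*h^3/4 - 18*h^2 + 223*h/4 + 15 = (h - 5)*(h - 3)*(h + 1/4)*(h + 4)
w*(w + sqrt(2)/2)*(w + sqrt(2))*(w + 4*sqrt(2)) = w^4 + 11*sqrt(2)*w^3/2 + 13*w^2 + 4*sqrt(2)*w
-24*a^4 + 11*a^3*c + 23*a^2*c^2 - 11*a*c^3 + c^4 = (-8*a + c)*(-3*a + c)*(-a + c)*(a + c)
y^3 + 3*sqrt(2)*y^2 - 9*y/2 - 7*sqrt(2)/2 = (y - sqrt(2))*(y + sqrt(2)/2)*(y + 7*sqrt(2)/2)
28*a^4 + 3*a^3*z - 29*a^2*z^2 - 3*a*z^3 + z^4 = (-7*a + z)*(-a + z)*(a + z)*(4*a + z)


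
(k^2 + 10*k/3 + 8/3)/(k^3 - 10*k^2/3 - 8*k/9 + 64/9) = 3*(k + 2)/(3*k^2 - 14*k + 16)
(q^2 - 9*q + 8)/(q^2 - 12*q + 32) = (q - 1)/(q - 4)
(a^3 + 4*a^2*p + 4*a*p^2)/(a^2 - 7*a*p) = (a^2 + 4*a*p + 4*p^2)/(a - 7*p)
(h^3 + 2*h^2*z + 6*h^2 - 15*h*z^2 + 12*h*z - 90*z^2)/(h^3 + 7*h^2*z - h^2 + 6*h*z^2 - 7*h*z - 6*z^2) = (h^3 + 2*h^2*z + 6*h^2 - 15*h*z^2 + 12*h*z - 90*z^2)/(h^3 + 7*h^2*z - h^2 + 6*h*z^2 - 7*h*z - 6*z^2)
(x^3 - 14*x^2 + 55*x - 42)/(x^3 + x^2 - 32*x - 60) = (x^2 - 8*x + 7)/(x^2 + 7*x + 10)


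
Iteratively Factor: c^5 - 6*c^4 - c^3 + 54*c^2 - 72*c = (c - 3)*(c^4 - 3*c^3 - 10*c^2 + 24*c) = (c - 3)*(c + 3)*(c^3 - 6*c^2 + 8*c) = (c - 3)*(c - 2)*(c + 3)*(c^2 - 4*c) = c*(c - 3)*(c - 2)*(c + 3)*(c - 4)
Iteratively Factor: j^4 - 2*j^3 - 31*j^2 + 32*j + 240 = (j - 4)*(j^3 + 2*j^2 - 23*j - 60) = (j - 5)*(j - 4)*(j^2 + 7*j + 12) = (j - 5)*(j - 4)*(j + 4)*(j + 3)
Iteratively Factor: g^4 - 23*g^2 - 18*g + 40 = (g + 4)*(g^3 - 4*g^2 - 7*g + 10) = (g - 5)*(g + 4)*(g^2 + g - 2) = (g - 5)*(g + 2)*(g + 4)*(g - 1)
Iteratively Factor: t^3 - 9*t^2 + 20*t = (t - 5)*(t^2 - 4*t) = t*(t - 5)*(t - 4)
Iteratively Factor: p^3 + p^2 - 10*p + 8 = (p - 2)*(p^2 + 3*p - 4) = (p - 2)*(p - 1)*(p + 4)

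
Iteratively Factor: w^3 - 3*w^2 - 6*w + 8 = (w - 4)*(w^2 + w - 2) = (w - 4)*(w + 2)*(w - 1)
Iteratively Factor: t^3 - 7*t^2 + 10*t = (t - 5)*(t^2 - 2*t) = (t - 5)*(t - 2)*(t)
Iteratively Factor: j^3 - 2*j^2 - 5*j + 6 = (j - 3)*(j^2 + j - 2) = (j - 3)*(j - 1)*(j + 2)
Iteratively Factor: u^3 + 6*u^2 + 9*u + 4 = (u + 4)*(u^2 + 2*u + 1) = (u + 1)*(u + 4)*(u + 1)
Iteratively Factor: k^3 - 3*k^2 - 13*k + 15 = (k + 3)*(k^2 - 6*k + 5) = (k - 1)*(k + 3)*(k - 5)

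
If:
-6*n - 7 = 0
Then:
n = -7/6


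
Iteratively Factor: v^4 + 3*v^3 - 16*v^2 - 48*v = (v + 4)*(v^3 - v^2 - 12*v) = (v + 3)*(v + 4)*(v^2 - 4*v) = (v - 4)*(v + 3)*(v + 4)*(v)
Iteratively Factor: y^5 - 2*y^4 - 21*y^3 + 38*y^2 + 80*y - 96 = (y - 4)*(y^4 + 2*y^3 - 13*y^2 - 14*y + 24) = (y - 4)*(y + 2)*(y^3 - 13*y + 12) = (y - 4)*(y + 2)*(y + 4)*(y^2 - 4*y + 3) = (y - 4)*(y - 3)*(y + 2)*(y + 4)*(y - 1)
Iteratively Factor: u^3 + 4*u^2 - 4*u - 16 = (u + 4)*(u^2 - 4) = (u - 2)*(u + 4)*(u + 2)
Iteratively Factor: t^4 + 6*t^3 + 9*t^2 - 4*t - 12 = (t + 2)*(t^3 + 4*t^2 + t - 6) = (t - 1)*(t + 2)*(t^2 + 5*t + 6) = (t - 1)*(t + 2)^2*(t + 3)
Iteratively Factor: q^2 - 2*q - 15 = (q - 5)*(q + 3)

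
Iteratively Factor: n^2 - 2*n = (n)*(n - 2)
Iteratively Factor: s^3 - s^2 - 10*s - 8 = (s + 2)*(s^2 - 3*s - 4) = (s + 1)*(s + 2)*(s - 4)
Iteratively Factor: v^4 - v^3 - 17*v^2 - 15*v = (v - 5)*(v^3 + 4*v^2 + 3*v) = (v - 5)*(v + 1)*(v^2 + 3*v) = (v - 5)*(v + 1)*(v + 3)*(v)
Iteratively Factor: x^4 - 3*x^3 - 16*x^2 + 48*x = (x)*(x^3 - 3*x^2 - 16*x + 48) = x*(x + 4)*(x^2 - 7*x + 12) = x*(x - 3)*(x + 4)*(x - 4)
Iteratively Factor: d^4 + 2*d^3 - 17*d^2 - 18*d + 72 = (d - 3)*(d^3 + 5*d^2 - 2*d - 24) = (d - 3)*(d + 3)*(d^2 + 2*d - 8) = (d - 3)*(d + 3)*(d + 4)*(d - 2)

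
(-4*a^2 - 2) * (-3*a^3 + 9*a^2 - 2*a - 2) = 12*a^5 - 36*a^4 + 14*a^3 - 10*a^2 + 4*a + 4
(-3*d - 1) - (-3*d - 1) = 0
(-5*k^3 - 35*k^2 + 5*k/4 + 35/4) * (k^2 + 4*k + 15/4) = -5*k^5 - 55*k^4 - 315*k^3/2 - 235*k^2/2 + 635*k/16 + 525/16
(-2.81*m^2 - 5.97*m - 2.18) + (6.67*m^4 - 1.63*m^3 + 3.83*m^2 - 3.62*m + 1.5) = 6.67*m^4 - 1.63*m^3 + 1.02*m^2 - 9.59*m - 0.68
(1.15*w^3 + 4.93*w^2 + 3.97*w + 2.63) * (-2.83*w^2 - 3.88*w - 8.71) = -3.2545*w^5 - 18.4139*w^4 - 40.38*w^3 - 65.7868*w^2 - 44.7831*w - 22.9073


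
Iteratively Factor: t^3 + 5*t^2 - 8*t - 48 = (t + 4)*(t^2 + t - 12) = (t - 3)*(t + 4)*(t + 4)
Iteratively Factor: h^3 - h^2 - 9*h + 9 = (h - 1)*(h^2 - 9) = (h - 3)*(h - 1)*(h + 3)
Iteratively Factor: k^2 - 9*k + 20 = (k - 4)*(k - 5)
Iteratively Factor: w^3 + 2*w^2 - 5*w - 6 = (w + 1)*(w^2 + w - 6) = (w + 1)*(w + 3)*(w - 2)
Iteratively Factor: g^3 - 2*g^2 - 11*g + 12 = (g - 1)*(g^2 - g - 12) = (g - 1)*(g + 3)*(g - 4)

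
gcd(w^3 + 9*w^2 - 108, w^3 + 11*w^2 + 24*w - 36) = w^2 + 12*w + 36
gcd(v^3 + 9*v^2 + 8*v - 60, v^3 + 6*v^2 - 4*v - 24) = v^2 + 4*v - 12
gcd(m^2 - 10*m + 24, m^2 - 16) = m - 4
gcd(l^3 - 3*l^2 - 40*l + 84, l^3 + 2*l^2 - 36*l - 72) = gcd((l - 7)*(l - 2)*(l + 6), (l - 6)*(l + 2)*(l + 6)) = l + 6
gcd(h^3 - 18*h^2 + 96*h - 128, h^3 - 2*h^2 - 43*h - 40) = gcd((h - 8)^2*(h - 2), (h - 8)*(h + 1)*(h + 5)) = h - 8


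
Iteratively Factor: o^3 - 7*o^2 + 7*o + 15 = (o + 1)*(o^2 - 8*o + 15) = (o - 3)*(o + 1)*(o - 5)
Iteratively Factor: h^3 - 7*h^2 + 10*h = (h - 5)*(h^2 - 2*h) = (h - 5)*(h - 2)*(h)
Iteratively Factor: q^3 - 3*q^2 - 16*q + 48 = (q - 3)*(q^2 - 16) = (q - 4)*(q - 3)*(q + 4)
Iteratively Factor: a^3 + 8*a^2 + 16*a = (a)*(a^2 + 8*a + 16) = a*(a + 4)*(a + 4)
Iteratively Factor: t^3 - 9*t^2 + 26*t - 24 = (t - 4)*(t^2 - 5*t + 6) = (t - 4)*(t - 3)*(t - 2)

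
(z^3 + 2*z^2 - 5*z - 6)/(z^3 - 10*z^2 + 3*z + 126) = (z^2 - z - 2)/(z^2 - 13*z + 42)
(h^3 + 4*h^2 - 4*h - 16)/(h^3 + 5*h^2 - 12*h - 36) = (h^2 + 2*h - 8)/(h^2 + 3*h - 18)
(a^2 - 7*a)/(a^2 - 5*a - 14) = a/(a + 2)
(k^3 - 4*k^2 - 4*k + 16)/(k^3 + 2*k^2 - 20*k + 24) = (k^2 - 2*k - 8)/(k^2 + 4*k - 12)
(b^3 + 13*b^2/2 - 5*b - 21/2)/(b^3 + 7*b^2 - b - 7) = (b - 3/2)/(b - 1)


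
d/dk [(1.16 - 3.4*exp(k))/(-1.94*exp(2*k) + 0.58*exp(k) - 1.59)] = (-6.596*exp(2*k) + 4.5008*exp(k) + 4.7332)*exp(k)/(3.7636*exp(4*k) - 2.2504*exp(3*k) + 6.5056*exp(2*k) - 1.8444*exp(k) + 2.5281)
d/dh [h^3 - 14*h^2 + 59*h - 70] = 3*h^2 - 28*h + 59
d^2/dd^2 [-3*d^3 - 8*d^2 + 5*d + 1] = -18*d - 16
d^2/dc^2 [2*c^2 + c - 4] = 4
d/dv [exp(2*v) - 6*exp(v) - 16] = 2*(exp(v) - 3)*exp(v)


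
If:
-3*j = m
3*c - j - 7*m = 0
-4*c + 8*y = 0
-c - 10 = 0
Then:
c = -10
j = 3/2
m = -9/2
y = -5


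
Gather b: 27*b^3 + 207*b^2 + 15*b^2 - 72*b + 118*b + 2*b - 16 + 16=27*b^3 + 222*b^2 + 48*b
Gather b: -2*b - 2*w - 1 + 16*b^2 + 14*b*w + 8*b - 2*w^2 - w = 16*b^2 + b*(14*w + 6) - 2*w^2 - 3*w - 1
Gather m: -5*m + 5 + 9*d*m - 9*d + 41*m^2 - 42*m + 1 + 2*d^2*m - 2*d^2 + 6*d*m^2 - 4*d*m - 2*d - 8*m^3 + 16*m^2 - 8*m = -2*d^2 - 11*d - 8*m^3 + m^2*(6*d + 57) + m*(2*d^2 + 5*d - 55) + 6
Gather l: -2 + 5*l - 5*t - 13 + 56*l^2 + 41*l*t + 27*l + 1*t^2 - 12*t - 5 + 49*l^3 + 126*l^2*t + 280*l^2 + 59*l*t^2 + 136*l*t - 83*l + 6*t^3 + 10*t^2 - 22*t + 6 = 49*l^3 + l^2*(126*t + 336) + l*(59*t^2 + 177*t - 51) + 6*t^3 + 11*t^2 - 39*t - 14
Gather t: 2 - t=2 - t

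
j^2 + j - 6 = (j - 2)*(j + 3)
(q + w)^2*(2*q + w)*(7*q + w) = 14*q^4 + 37*q^3*w + 33*q^2*w^2 + 11*q*w^3 + w^4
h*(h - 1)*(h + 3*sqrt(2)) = h^3 - h^2 + 3*sqrt(2)*h^2 - 3*sqrt(2)*h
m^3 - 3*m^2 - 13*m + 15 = (m - 5)*(m - 1)*(m + 3)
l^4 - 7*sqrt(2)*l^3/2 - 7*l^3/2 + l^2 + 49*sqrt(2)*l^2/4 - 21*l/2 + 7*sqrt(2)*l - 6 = (l - 4)*(l + 1/2)*(l - 3*sqrt(2))*(l - sqrt(2)/2)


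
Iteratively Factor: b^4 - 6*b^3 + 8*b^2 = (b)*(b^3 - 6*b^2 + 8*b) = b^2*(b^2 - 6*b + 8) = b^2*(b - 4)*(b - 2)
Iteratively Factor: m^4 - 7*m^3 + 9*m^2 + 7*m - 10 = (m - 1)*(m^3 - 6*m^2 + 3*m + 10) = (m - 2)*(m - 1)*(m^2 - 4*m - 5) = (m - 2)*(m - 1)*(m + 1)*(m - 5)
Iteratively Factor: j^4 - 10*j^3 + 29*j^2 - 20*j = (j)*(j^3 - 10*j^2 + 29*j - 20) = j*(j - 4)*(j^2 - 6*j + 5) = j*(j - 5)*(j - 4)*(j - 1)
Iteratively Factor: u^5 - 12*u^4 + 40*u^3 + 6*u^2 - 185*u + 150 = (u - 3)*(u^4 - 9*u^3 + 13*u^2 + 45*u - 50) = (u - 3)*(u + 2)*(u^3 - 11*u^2 + 35*u - 25) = (u - 5)*(u - 3)*(u + 2)*(u^2 - 6*u + 5) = (u - 5)^2*(u - 3)*(u + 2)*(u - 1)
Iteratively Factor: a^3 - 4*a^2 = (a)*(a^2 - 4*a) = a^2*(a - 4)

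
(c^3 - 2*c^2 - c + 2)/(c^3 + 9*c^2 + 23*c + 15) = (c^2 - 3*c + 2)/(c^2 + 8*c + 15)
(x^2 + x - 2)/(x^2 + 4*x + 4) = (x - 1)/(x + 2)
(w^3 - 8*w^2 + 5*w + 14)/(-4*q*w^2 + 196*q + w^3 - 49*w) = (-w^2 + w + 2)/(4*q*w + 28*q - w^2 - 7*w)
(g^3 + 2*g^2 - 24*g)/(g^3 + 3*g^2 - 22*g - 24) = g/(g + 1)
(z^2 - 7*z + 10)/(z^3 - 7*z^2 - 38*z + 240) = (z - 2)/(z^2 - 2*z - 48)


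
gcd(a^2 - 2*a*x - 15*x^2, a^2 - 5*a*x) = -a + 5*x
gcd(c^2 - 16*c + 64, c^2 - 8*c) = c - 8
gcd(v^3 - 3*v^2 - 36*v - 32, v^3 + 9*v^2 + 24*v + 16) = v^2 + 5*v + 4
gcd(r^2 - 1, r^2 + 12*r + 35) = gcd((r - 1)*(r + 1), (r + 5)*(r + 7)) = 1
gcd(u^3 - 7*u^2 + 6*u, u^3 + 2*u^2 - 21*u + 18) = u - 1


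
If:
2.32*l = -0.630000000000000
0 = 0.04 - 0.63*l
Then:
No Solution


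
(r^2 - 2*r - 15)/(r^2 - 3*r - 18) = (r - 5)/(r - 6)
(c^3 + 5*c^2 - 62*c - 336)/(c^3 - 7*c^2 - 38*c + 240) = (c + 7)/(c - 5)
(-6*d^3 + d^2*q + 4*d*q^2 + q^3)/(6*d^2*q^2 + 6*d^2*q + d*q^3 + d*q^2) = (-6*d^3 + d^2*q + 4*d*q^2 + q^3)/(d*q*(6*d*q + 6*d + q^2 + q))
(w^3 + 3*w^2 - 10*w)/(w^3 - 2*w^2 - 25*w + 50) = w/(w - 5)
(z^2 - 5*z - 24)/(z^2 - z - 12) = (z - 8)/(z - 4)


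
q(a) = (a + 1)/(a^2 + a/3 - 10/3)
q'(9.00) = -0.02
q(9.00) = 0.12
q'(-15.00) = 0.00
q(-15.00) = -0.06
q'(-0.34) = -0.28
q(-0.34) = -0.20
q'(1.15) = -2.75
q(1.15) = -1.32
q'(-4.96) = -0.05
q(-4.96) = -0.20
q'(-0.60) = -0.28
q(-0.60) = -0.13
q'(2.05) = -4.97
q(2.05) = 1.96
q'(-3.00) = -0.31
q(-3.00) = -0.43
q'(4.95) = -0.07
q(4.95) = 0.26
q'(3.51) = -0.22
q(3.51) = 0.44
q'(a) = (-2*a - 1/3)*(a + 1)/(a^2 + a/3 - 10/3)^2 + 1/(a^2 + a/3 - 10/3) = 3*(3*a^2 + a - (a + 1)*(6*a + 1) - 10)/(3*a^2 + a - 10)^2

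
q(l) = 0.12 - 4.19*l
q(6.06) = -25.27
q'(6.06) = -4.19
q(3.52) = -14.63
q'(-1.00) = -4.19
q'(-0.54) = -4.19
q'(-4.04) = -4.19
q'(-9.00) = -4.19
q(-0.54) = 2.38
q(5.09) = -21.21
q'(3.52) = -4.19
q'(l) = -4.19000000000000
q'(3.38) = -4.19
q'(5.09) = -4.19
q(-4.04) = 17.05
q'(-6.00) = -4.19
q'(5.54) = -4.19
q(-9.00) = 37.83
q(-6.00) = 25.26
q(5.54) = -23.09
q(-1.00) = 4.31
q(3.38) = -14.04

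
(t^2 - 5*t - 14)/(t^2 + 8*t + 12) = (t - 7)/(t + 6)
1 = 1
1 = 1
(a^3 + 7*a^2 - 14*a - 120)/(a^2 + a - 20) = a + 6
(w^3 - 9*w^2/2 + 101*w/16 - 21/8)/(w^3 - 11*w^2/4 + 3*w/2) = (w - 7/4)/w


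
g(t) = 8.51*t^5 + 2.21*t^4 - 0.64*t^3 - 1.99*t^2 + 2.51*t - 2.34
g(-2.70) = -1114.67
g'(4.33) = 15624.16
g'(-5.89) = 49363.71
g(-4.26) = -11211.10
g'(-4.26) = 13314.43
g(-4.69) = -18233.11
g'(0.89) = 30.38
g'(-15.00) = 2123888.96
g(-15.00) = -6348727.74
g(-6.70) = -110358.25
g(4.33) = 13649.08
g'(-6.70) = 83027.26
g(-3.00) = -1899.42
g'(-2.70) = 2086.54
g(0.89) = 4.01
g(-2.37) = -577.54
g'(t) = 42.55*t^4 + 8.84*t^3 - 1.92*t^2 - 3.98*t + 2.51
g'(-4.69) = 19653.89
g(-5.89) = -57621.77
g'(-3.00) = 3205.04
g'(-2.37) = 1225.91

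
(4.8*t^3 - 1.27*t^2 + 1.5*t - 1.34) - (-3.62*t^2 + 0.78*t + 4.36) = 4.8*t^3 + 2.35*t^2 + 0.72*t - 5.7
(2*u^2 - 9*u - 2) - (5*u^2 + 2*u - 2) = -3*u^2 - 11*u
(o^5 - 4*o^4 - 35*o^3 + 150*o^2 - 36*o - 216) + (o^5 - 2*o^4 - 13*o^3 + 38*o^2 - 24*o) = 2*o^5 - 6*o^4 - 48*o^3 + 188*o^2 - 60*o - 216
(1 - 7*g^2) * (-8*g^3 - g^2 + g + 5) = 56*g^5 + 7*g^4 - 15*g^3 - 36*g^2 + g + 5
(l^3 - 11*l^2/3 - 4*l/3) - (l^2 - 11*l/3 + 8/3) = l^3 - 14*l^2/3 + 7*l/3 - 8/3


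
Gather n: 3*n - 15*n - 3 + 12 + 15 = 24 - 12*n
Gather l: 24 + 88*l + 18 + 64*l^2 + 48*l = 64*l^2 + 136*l + 42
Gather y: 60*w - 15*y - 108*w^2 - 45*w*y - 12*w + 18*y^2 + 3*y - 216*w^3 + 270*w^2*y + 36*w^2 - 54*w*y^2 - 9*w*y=-216*w^3 - 72*w^2 + 48*w + y^2*(18 - 54*w) + y*(270*w^2 - 54*w - 12)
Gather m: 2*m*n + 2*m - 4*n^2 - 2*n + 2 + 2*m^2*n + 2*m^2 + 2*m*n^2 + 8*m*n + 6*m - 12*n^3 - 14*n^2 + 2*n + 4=m^2*(2*n + 2) + m*(2*n^2 + 10*n + 8) - 12*n^3 - 18*n^2 + 6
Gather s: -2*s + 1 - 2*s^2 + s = -2*s^2 - s + 1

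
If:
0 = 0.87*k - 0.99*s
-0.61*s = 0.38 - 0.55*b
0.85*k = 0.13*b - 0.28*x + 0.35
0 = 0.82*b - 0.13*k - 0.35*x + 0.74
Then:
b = 0.22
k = -0.48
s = -0.42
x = 2.81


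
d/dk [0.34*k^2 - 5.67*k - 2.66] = 0.68*k - 5.67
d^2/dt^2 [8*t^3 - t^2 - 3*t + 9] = 48*t - 2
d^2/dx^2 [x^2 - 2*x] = 2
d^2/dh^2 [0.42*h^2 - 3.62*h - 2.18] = 0.840000000000000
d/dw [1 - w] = -1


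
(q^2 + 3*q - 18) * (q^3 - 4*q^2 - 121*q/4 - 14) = q^5 - q^4 - 241*q^3/4 - 131*q^2/4 + 1005*q/2 + 252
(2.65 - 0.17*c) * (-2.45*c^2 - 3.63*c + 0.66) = 0.4165*c^3 - 5.8754*c^2 - 9.7317*c + 1.749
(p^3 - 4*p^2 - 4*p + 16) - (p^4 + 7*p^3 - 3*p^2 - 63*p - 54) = -p^4 - 6*p^3 - p^2 + 59*p + 70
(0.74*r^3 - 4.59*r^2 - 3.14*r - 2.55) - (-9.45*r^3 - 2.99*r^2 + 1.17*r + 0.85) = 10.19*r^3 - 1.6*r^2 - 4.31*r - 3.4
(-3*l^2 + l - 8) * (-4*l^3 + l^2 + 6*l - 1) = 12*l^5 - 7*l^4 + 15*l^3 + l^2 - 49*l + 8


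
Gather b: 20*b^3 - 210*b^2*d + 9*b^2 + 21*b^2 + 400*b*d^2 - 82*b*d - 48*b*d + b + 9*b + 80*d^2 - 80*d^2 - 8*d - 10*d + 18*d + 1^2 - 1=20*b^3 + b^2*(30 - 210*d) + b*(400*d^2 - 130*d + 10)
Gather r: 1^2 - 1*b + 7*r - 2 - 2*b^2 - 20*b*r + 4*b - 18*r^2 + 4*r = -2*b^2 + 3*b - 18*r^2 + r*(11 - 20*b) - 1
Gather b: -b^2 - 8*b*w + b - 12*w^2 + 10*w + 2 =-b^2 + b*(1 - 8*w) - 12*w^2 + 10*w + 2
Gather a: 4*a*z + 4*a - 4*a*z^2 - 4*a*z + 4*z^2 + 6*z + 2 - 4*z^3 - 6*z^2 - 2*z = a*(4 - 4*z^2) - 4*z^3 - 2*z^2 + 4*z + 2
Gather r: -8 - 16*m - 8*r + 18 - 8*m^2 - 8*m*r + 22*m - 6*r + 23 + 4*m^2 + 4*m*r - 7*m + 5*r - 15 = -4*m^2 - m + r*(-4*m - 9) + 18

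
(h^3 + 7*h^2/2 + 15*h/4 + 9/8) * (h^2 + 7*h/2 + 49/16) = h^5 + 7*h^4 + 305*h^3/16 + 799*h^2/32 + 987*h/64 + 441/128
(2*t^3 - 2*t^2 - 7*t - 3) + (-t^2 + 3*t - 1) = 2*t^3 - 3*t^2 - 4*t - 4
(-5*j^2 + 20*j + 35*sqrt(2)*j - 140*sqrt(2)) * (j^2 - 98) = -5*j^4 + 20*j^3 + 35*sqrt(2)*j^3 - 140*sqrt(2)*j^2 + 490*j^2 - 3430*sqrt(2)*j - 1960*j + 13720*sqrt(2)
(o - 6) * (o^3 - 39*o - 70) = o^4 - 6*o^3 - 39*o^2 + 164*o + 420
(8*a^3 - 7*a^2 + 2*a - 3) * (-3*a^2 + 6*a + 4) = -24*a^5 + 69*a^4 - 16*a^3 - 7*a^2 - 10*a - 12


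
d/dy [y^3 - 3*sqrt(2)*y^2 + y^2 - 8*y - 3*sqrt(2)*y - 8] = 3*y^2 - 6*sqrt(2)*y + 2*y - 8 - 3*sqrt(2)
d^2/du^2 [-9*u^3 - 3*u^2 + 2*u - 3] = -54*u - 6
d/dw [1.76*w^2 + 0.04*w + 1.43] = 3.52*w + 0.04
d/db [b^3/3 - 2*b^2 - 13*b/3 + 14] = b^2 - 4*b - 13/3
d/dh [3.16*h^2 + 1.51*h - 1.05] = 6.32*h + 1.51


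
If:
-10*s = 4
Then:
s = -2/5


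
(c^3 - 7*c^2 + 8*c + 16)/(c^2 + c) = c - 8 + 16/c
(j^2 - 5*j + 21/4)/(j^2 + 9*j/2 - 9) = (j - 7/2)/(j + 6)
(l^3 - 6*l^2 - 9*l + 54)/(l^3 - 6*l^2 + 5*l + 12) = (l^2 - 3*l - 18)/(l^2 - 3*l - 4)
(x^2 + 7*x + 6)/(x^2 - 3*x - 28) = (x^2 + 7*x + 6)/(x^2 - 3*x - 28)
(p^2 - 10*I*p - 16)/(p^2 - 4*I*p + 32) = (p - 2*I)/(p + 4*I)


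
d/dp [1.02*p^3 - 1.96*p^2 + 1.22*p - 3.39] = 3.06*p^2 - 3.92*p + 1.22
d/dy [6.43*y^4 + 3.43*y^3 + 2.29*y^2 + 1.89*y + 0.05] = 25.72*y^3 + 10.29*y^2 + 4.58*y + 1.89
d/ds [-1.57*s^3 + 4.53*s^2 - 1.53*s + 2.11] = -4.71*s^2 + 9.06*s - 1.53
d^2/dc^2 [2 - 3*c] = 0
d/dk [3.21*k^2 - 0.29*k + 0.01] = 6.42*k - 0.29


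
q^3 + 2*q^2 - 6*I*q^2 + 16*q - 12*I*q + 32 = (q + 2)*(q - 8*I)*(q + 2*I)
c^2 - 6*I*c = c*(c - 6*I)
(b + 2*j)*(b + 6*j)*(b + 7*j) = b^3 + 15*b^2*j + 68*b*j^2 + 84*j^3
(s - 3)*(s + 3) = s^2 - 9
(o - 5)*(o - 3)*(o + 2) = o^3 - 6*o^2 - o + 30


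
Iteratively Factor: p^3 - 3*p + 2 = (p + 2)*(p^2 - 2*p + 1) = (p - 1)*(p + 2)*(p - 1)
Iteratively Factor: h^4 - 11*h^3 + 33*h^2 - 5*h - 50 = (h - 5)*(h^3 - 6*h^2 + 3*h + 10) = (h - 5)^2*(h^2 - h - 2) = (h - 5)^2*(h - 2)*(h + 1)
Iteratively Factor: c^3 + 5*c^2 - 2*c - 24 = (c + 4)*(c^2 + c - 6) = (c + 3)*(c + 4)*(c - 2)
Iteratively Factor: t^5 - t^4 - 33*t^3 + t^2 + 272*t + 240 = (t - 5)*(t^4 + 4*t^3 - 13*t^2 - 64*t - 48) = (t - 5)*(t + 3)*(t^3 + t^2 - 16*t - 16) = (t - 5)*(t + 1)*(t + 3)*(t^2 - 16) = (t - 5)*(t - 4)*(t + 1)*(t + 3)*(t + 4)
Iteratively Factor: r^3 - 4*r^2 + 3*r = (r - 3)*(r^2 - r) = r*(r - 3)*(r - 1)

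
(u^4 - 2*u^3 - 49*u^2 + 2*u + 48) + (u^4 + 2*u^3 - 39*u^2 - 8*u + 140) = 2*u^4 - 88*u^2 - 6*u + 188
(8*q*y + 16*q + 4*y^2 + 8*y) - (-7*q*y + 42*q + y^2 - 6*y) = 15*q*y - 26*q + 3*y^2 + 14*y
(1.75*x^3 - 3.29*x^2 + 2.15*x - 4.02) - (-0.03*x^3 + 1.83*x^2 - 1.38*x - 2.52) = 1.78*x^3 - 5.12*x^2 + 3.53*x - 1.5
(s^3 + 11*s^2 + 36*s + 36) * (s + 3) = s^4 + 14*s^3 + 69*s^2 + 144*s + 108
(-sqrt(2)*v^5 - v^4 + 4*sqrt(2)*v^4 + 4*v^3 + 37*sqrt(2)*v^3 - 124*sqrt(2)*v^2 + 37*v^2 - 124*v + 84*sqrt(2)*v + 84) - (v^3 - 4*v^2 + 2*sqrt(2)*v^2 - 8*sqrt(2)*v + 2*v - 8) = -sqrt(2)*v^5 - v^4 + 4*sqrt(2)*v^4 + 3*v^3 + 37*sqrt(2)*v^3 - 126*sqrt(2)*v^2 + 41*v^2 - 126*v + 92*sqrt(2)*v + 92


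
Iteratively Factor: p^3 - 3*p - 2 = (p + 1)*(p^2 - p - 2) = (p + 1)^2*(p - 2)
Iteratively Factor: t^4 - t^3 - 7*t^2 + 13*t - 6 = (t - 2)*(t^3 + t^2 - 5*t + 3) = (t - 2)*(t + 3)*(t^2 - 2*t + 1) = (t - 2)*(t - 1)*(t + 3)*(t - 1)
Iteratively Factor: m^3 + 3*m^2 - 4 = (m - 1)*(m^2 + 4*m + 4) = (m - 1)*(m + 2)*(m + 2)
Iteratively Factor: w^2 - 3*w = (w)*(w - 3)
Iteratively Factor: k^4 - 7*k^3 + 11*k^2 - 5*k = (k - 1)*(k^3 - 6*k^2 + 5*k) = k*(k - 1)*(k^2 - 6*k + 5) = k*(k - 1)^2*(k - 5)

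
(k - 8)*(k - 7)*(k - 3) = k^3 - 18*k^2 + 101*k - 168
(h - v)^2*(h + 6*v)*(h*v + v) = h^4*v + 4*h^3*v^2 + h^3*v - 11*h^2*v^3 + 4*h^2*v^2 + 6*h*v^4 - 11*h*v^3 + 6*v^4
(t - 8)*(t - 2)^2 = t^3 - 12*t^2 + 36*t - 32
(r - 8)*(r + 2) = r^2 - 6*r - 16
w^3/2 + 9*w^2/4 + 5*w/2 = w*(w/2 + 1)*(w + 5/2)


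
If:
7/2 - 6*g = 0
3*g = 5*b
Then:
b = 7/20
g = 7/12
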